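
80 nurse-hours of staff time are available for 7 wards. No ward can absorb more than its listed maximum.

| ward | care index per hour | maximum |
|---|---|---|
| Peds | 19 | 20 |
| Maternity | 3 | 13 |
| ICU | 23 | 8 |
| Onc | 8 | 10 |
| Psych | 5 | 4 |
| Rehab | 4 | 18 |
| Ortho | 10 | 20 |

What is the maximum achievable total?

936

Highest care index per hour first: ICU 23 > Peds 19 > Ortho 10 > Onc 8 > Psych 5 > Rehab 4 > Maternity 3.
Give ICU 8 to hit its cap of 8 — 72 left.
Peds takes 20 to reach its cap of 20 — 52 left.
Ortho: +20 to 20 (cap) — 32 left.
Give Onc 10 to hit its cap of 10 — 22 left.
Psych takes 4 to reach its cap of 4 — 18 left.
Give Rehab 18 to hit its cap of 18 — 0 left.
Total = 19×20 + 23×8 + 8×10 + 5×4 + 4×18 + 10×20 = 936.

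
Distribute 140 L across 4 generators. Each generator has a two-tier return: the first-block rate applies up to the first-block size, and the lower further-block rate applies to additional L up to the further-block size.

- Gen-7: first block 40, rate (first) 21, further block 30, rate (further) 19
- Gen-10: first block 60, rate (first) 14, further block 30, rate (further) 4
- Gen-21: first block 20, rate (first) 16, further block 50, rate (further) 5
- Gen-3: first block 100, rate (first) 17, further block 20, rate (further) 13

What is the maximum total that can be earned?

Treat each block as its own option and order by rate: Gen-7/first 21 > Gen-7/second 19 > Gen-3/first 17 > Gen-21/first 16 > Gen-10/first 14 > Gen-3/second 13 > Gen-21/second 5 > Gen-10/second 4.
Gen-7 first at 21: fill all 40 — 100 left.
Fill Gen-7 second block (30 at 19) — 70 left.
70 remain; put them into Gen-3 first at 17.
Total = 21×40 + 19×30 + 17×70 = 2600.

2600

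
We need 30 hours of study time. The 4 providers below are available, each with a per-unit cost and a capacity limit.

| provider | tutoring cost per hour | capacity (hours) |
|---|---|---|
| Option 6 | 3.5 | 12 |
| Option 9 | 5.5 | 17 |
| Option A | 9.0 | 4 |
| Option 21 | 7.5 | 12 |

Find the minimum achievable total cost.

143

Use providers in increasing cost order.
Take 12 from Option 6 at 3.5 ; need 18 more.
Option 9 at 5.5: take all 17 hours ; 1 still needed.
Option 21 at 7.5: take 1 of its 12 ; requirement met.
Option A: unused.
Cost = 12×3.5 + 17×5.5 + 1×7.5 = 143.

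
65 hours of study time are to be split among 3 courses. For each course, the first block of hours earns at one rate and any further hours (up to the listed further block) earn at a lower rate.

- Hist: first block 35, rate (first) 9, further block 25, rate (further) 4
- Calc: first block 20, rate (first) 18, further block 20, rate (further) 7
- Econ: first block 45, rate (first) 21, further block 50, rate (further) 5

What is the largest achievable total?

1305

Order all 6 blocks by rate: Econ/T1 21 > Calc/T1 18 > Hist/T1 9 > Calc/T2 7 > Econ/T2 5 > Hist/T2 4.
Econ T1 at 21: fill all 45 → 20 left.
Fill Calc T1 block (20 at 18) → 0 left.
Total = 21×45 + 18×20 = 1305.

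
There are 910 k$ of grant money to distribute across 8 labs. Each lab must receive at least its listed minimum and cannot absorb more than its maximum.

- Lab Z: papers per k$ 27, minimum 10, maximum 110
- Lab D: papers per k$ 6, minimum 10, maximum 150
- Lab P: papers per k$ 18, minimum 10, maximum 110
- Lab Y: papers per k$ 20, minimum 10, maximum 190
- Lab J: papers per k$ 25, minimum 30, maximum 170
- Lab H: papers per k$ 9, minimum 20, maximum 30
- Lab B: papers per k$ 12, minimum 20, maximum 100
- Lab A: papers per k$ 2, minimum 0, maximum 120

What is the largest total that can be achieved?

Meeting every minimum uses 10+10+10+10+30+20+20+0 = 110 k$, leaving 800.
Highest papers per k$ first: Lab Z 27 > Lab J 25 > Lab Y 20 > Lab P 18 > Lab B 12 > Lab H 9 > Lab D 6 > Lab A 2.
Lab Z: +100 to 110 (cap) ; 700 left.
Lab J takes 140 more to reach its cap of 170 ; 560 left.
Give Lab Y 180 more to hit its cap of 190 ; 380 left.
Give Lab P 100 more to hit its cap of 110 ; 280 left.
Give Lab B 80 more to hit its cap of 100 ; 200 left.
Lab H: +10 to 30 (cap) ; 190 left.
Give Lab D 140 more to hit its cap of 150 ; 50 left.
Lab A: +50 (room for 120) → 50. Pool exhausted.
Total = 27×110 + 6×150 + 18×110 + 20×190 + 25×170 + 9×30 + 12×100 + 2×50 = 15470.

15470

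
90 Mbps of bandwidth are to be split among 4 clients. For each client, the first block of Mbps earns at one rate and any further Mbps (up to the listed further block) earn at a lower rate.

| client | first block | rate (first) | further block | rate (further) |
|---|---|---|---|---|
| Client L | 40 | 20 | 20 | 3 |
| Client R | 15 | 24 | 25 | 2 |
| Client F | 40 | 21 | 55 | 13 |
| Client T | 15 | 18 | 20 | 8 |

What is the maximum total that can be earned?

1900

Order all 8 blocks by rate: Client R/first 24 > Client F/first 21 > Client L/first 20 > Client T/first 18 > Client F/second 13 > Client T/second 8 > Client L/second 3 > Client R/second 2.
Fill Client R first block (15 at 24) ; 75 left.
Client F first at 21: fill all 40 ; 35 left.
Client L first at 20: only 35 left, fill 35.
Total = 24×15 + 21×40 + 20×35 = 1900.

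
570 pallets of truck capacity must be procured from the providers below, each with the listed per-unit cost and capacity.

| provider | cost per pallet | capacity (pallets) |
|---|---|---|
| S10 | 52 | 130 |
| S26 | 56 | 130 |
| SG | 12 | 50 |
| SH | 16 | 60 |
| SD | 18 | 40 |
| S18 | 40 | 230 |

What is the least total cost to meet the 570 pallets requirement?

Use providers in increasing cost order.
SG at 12: take all 50 pallets → 520 still needed.
SH at 16: take all 60 pallets → 460 still needed.
SD at 18: take all 40 pallets → 420 still needed.
Take 230 from S18 at 40 → need 190 more.
S10 at 52: take all 130 pallets → 60 still needed.
S26 (56): take the remaining 60 → done.
Cost = 50×12 + 60×16 + 40×18 + 230×40 + 130×52 + 60×56 = 21600.

21600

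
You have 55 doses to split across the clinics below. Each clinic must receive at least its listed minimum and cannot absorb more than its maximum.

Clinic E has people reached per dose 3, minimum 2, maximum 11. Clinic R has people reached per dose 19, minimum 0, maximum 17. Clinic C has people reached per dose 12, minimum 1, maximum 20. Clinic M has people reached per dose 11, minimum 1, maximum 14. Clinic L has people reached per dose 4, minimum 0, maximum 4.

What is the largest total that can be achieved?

731

Meeting every minimum uses 2+0+1+1+0 = 4 doses, leaving 51.
Rank by people reached per dose: Clinic R 19 > Clinic C 12 > Clinic M 11 > Clinic L 4 > Clinic E 3.
Clinic R: +17 to 17 (cap) — 34 left.
Clinic C: +19 to 20 (cap) — 15 left.
Clinic M takes 13 more to reach its cap of 14 — 2 left.
Clinic L: +2 (room for 4) → 2. Pool exhausted.
Total = 3×2 + 19×17 + 12×20 + 11×14 + 4×2 = 731.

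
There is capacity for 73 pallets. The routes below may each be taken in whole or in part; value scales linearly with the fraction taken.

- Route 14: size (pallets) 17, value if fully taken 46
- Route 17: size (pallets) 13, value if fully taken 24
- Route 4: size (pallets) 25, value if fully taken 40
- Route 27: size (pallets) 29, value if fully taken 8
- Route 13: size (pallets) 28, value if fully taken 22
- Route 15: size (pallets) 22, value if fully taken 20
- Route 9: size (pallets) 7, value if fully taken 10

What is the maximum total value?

130

Sort by value density: Route 14 46/17≈2.71, Route 17 24/13≈1.85, Route 4 40/25≈1.6, Route 9 10/7≈1.43, Route 15 20/22≈0.909, Route 13 22/28≈0.786, Route 27 8/29≈0.276.
Take all of Route 14 (17 pallets, value 46) → 56 pallets left.
Take all of Route 17 (13 pallets, value 24) → 43 pallets left.
Route 4: take in full, 25 pallets for value 40 → 18 left.
Take all of Route 9 (7 pallets, value 10) → 11 pallets left.
Only 11 pallets remain; take 11/22 of Route 15 for value 20×11/22 = 10.
Total value = 130.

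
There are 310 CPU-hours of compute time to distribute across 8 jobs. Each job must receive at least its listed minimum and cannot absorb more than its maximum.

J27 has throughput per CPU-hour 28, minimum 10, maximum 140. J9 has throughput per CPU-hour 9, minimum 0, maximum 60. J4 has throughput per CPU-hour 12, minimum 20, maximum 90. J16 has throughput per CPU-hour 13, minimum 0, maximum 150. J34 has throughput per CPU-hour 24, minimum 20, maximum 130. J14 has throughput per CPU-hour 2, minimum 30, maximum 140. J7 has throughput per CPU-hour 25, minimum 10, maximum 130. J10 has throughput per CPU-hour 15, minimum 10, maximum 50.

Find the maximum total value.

7100

Meeting every minimum uses 10+0+20+0+20+30+10+10 = 100 CPU-hours, leaving 210.
Order the jobs by throughput per CPU-hour: J27 28 > J7 25 > J34 24 > J10 15 > J16 13 > J4 12 > J9 9 > J14 2.
Give J27 130 more to hit its cap of 140 → 80 left.
J7 has room for 120 more but only 80 remain, so it gets 90.
Total = 28×140 + 12×20 + 24×20 + 2×30 + 25×90 + 15×10 = 7100.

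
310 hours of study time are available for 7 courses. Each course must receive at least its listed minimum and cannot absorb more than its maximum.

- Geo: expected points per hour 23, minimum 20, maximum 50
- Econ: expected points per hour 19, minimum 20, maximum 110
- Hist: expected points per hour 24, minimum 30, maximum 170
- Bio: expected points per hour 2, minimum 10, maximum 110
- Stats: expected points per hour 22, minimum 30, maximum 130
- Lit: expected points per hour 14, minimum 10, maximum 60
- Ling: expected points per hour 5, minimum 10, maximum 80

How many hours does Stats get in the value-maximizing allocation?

40

Meeting every minimum uses 20+20+30+10+30+10+10 = 130 hours, leaving 180.
Rank by expected points per hour: Hist 24 > Geo 23 > Stats 22 > Econ 19 > Lit 14 > Ling 5 > Bio 2.
Hist takes 140 more to reach its cap of 170 — 40 left.
Give Geo 30 more to hit its cap of 50 — 10 left.
Stats has room for 100 more but only 10 remain, so it gets 40.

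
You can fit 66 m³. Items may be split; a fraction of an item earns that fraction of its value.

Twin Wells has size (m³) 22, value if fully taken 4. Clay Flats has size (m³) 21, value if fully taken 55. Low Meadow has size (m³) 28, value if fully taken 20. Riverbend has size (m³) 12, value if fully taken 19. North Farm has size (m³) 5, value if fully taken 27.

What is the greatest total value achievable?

121

Sort by value density: North Farm 27/5≈5.4, Clay Flats 55/21≈2.62, Riverbend 19/12≈1.58, Low Meadow 20/28≈0.714, Twin Wells 4/22≈0.182.
All 5 m³ of North Farm fit (value 27) → 61 remain.
All 21 m³ of Clay Flats fit (value 55) → 40 remain.
Riverbend: take in full, 12 m³ for value 19 → 28 left.
Low Meadow: take in full, 28 m³ for value 20 → 0 left.
Total value = 121.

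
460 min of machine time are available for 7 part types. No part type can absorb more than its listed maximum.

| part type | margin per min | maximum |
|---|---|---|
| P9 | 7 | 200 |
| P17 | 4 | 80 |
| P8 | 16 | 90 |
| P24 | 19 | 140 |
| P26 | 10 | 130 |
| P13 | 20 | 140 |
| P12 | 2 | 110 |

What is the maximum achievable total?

Order the part types by margin per min: P13 20 > P24 19 > P8 16 > P26 10 > P9 7 > P17 4 > P12 2.
Give P13 140 to hit its cap of 140 ; 320 left.
P24: +140 to 140 (cap) ; 180 left.
P8: +90 to 90 (cap) ; 90 left.
P26: +90 (room for 130) → 90. Pool exhausted.
Total = 16×90 + 19×140 + 10×90 + 20×140 = 7800.

7800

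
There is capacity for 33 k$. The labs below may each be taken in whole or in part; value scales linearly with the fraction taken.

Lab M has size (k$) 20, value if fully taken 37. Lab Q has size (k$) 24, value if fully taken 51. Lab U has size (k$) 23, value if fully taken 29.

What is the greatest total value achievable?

Sort by value density: Lab Q 51/24≈2.12, Lab M 37/20≈1.85, Lab U 29/23≈1.26.
Lab Q: take in full, 24 k$ for value 51 → 9 left.
Fill the last 9 k$ with part of Lab M: 9/20 of it earns 16.65.
Total value = 67.65.

67.65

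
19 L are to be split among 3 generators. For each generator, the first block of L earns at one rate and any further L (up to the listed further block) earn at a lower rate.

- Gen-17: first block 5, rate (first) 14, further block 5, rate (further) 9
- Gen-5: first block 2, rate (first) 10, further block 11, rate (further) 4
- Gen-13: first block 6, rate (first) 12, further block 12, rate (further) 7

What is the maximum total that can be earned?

Order all 6 blocks by rate: Gen-17/tier1 14 > Gen-13/tier1 12 > Gen-5/tier1 10 > Gen-17/tier2 9 > Gen-13/tier2 7 > Gen-5/tier2 4.
Fill Gen-17 tier1 block (5 at 14) ; 14 left.
Gen-13/tier1 (12): +6 ; 8 left.
Fill Gen-5 tier1 block (2 at 10) ; 6 left.
Gen-17 tier2 at 9: fill all 5 ; 1 left.
1 remain; put them into Gen-13 tier2 at 7.
Total = 14×5 + 12×6 + 10×2 + 9×5 + 7×1 = 214.

214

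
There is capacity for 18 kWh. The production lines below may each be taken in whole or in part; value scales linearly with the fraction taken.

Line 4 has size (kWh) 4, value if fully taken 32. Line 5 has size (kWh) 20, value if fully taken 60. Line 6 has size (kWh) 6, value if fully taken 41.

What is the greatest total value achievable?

Rank by value-to-size ratio: Line 4 32/4≈8, Line 6 41/6≈6.83, Line 5 60/20≈3.
Take all of Line 4 (4 kWh, value 32) → 14 kWh left.
Line 6: take in full, 6 kWh for value 41 → 8 left.
Only 8 kWh remain; take 8/20 of Line 5 for value 60×8/20 = 24.
Total value = 97.

97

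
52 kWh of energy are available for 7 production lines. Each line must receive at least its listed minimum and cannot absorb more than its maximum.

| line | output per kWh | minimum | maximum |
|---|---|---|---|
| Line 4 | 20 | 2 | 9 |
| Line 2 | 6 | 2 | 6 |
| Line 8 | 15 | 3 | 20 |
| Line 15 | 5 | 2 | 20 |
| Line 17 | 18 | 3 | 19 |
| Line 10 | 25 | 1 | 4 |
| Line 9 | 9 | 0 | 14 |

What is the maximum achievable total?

Meeting every minimum uses 2+2+3+2+3+1+0 = 13 kWh, leaving 39.
Rank by output per kWh: Line 10 25 > Line 4 20 > Line 17 18 > Line 8 15 > Line 9 9 > Line 2 6 > Line 15 5.
Line 10: +3 to 4 (cap) — 36 left.
Line 4 takes 7 more to reach its cap of 9 — 29 left.
Line 17: +16 to 19 (cap) — 13 left.
Only 13 left; Line 8 takes them to reach 16.
Total = 20×9 + 6×2 + 15×16 + 5×2 + 18×19 + 25×4 = 884.

884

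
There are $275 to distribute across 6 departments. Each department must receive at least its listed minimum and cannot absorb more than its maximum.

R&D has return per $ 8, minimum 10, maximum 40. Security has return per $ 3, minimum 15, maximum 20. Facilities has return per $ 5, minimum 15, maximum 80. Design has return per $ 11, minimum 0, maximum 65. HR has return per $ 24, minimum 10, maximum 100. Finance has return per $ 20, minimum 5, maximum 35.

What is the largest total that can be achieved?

Meeting every minimum uses 10+15+15+0+10+5 = 55 $, leaving 220.
Order the departments by return per $: HR 24 > Finance 20 > Design 11 > R&D 8 > Facilities 5 > Security 3.
Give HR 90 more to hit its cap of 100 ; 130 left.
Give Finance 30 more to hit its cap of 35 ; 100 left.
Design takes 65 more to reach its cap of 65 ; 35 left.
R&D takes 30 more to reach its cap of 40 ; 5 left.
Facilities: +5 (room for 65) → 20. Pool exhausted.
Total = 8×40 + 3×15 + 5×20 + 11×65 + 24×100 + 20×35 = 4280.

4280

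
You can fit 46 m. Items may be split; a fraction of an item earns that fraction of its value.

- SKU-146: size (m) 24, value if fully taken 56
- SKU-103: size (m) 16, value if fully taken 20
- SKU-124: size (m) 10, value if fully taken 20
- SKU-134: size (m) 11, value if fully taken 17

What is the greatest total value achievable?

Sort by value density: SKU-146 56/24≈2.33, SKU-124 20/10≈2, SKU-134 17/11≈1.55, SKU-103 20/16≈1.25.
All 24 m of SKU-146 fit (value 56) — 22 remain.
All 10 m of SKU-124 fit (value 20) — 12 remain.
SKU-134: take in full, 11 m for value 17 — 1 left.
Only 1 m remain; take 1/16 of SKU-103 for value 20×1/16 = 1.25.
Total value = 94.25.

94.25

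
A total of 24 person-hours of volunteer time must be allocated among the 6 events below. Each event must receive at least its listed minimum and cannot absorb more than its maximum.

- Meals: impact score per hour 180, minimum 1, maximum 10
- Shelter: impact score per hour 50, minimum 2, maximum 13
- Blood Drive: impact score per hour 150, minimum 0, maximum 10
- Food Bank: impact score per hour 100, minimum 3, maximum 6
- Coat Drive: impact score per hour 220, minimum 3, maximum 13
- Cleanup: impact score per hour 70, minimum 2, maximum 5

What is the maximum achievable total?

Meeting every minimum uses 1+2+0+3+3+2 = 11 person-hours, leaving 13.
Rank by impact score per hour: Coat Drive 220 > Meals 180 > Blood Drive 150 > Food Bank 100 > Cleanup 70 > Shelter 50.
Coat Drive: +10 to 13 (cap) ; 3 left.
Meals has room for 9 more but only 3 remain, so it gets 4.
Total = 180×4 + 50×2 + 100×3 + 220×13 + 70×2 = 4120.

4120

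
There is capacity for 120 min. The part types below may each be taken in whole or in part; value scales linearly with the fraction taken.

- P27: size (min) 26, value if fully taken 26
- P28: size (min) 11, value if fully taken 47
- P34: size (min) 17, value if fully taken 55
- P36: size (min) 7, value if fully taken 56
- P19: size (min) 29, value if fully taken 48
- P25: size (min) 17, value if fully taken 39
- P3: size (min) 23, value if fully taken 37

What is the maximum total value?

Sort by value density: P36 56/7≈8, P28 47/11≈4.27, P34 55/17≈3.24, P25 39/17≈2.29, P19 48/29≈1.66, P3 37/23≈1.61, P27 26/26≈1.
P36: take in full, 7 min for value 56 → 113 left.
All 11 min of P28 fit (value 47) → 102 remain.
Take all of P34 (17 min, value 55) → 85 min left.
Take all of P25 (17 min, value 39) → 68 min left.
P19: take in full, 29 min for value 48 → 39 left.
P3: take in full, 23 min for value 37 → 16 left.
Fill the last 16 min with part of P27: 16/26 of it earns 16.
Total value = 298.

298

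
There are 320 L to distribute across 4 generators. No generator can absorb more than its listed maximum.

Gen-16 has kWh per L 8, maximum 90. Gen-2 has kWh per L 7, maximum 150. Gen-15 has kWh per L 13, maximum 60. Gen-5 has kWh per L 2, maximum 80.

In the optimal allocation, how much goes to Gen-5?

20

Rank by kWh per L: Gen-15 13 > Gen-16 8 > Gen-2 7 > Gen-5 2.
Give Gen-15 60 to hit its cap of 60 ; 260 left.
Gen-16: +90 to 90 (cap) ; 170 left.
Gen-2: +150 to 150 (cap) ; 20 left.
Only 20 left; Gen-5 takes them to reach 20.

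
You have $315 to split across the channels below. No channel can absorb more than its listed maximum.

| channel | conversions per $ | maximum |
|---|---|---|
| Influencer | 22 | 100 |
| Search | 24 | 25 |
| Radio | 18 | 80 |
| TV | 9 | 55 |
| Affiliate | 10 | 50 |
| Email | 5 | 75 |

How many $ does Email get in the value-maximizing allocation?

Highest conversions per $ first: Search 24 > Influencer 22 > Radio 18 > Affiliate 10 > TV 9 > Email 5.
Search: +25 to 25 (cap) → 290 left.
Give Influencer 100 to hit its cap of 100 → 190 left.
Give Radio 80 to hit its cap of 80 → 110 left.
Affiliate takes 50 to reach its cap of 50 → 60 left.
TV: +55 to 55 (cap) → 5 left.
Only 5 left; Email takes them to reach 5.

5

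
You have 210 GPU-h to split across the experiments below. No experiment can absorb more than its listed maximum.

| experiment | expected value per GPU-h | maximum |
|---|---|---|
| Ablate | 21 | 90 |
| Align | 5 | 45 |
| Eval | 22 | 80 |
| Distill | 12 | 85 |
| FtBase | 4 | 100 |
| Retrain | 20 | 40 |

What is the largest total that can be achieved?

4450

Rank by expected value per GPU-h: Eval 22 > Ablate 21 > Retrain 20 > Distill 12 > Align 5 > FtBase 4.
Eval takes 80 to reach its cap of 80 → 130 left.
Ablate takes 90 to reach its cap of 90 → 40 left.
Give Retrain 40 to hit its cap of 40 → 0 left.
Total = 21×90 + 22×80 + 20×40 = 4450.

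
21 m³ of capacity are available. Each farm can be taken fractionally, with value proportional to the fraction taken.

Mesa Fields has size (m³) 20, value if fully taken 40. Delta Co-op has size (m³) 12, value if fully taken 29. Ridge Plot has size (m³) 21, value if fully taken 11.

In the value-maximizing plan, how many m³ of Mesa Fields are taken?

9

Rank by value-to-size ratio: Delta Co-op 29/12≈2.42, Mesa Fields 40/20≈2, Ridge Plot 11/21≈0.524.
All 12 m³ of Delta Co-op fit (value 29) → 9 remain.
9 m³ left: a 9/20 share of Mesa Fields gives 40×9/20 = 18.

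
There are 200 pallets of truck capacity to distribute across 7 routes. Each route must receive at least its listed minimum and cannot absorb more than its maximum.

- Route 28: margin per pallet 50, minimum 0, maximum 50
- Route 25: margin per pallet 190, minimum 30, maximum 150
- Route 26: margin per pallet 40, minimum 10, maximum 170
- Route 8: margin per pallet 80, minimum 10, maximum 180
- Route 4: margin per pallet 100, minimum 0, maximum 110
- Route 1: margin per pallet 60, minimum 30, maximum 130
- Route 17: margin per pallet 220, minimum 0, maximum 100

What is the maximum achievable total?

Meeting every minimum uses 0+30+10+10+0+30+0 = 80 pallets, leaving 120.
Highest margin per pallet first: Route 17 220 > Route 25 190 > Route 4 100 > Route 8 80 > Route 1 60 > Route 28 50 > Route 26 40.
Route 17: +100 to 100 (cap) — 20 left.
Route 25 has room for 120 more but only 20 remain, so it gets 50.
Total = 190×50 + 40×10 + 80×10 + 60×30 + 220×100 = 34500.

34500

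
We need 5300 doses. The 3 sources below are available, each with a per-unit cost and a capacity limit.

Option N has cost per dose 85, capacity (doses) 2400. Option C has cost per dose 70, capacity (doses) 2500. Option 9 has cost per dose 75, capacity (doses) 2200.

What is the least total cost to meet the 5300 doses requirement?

Use sources in increasing cost order.
Option C at 70: take all 2500 doses — 2800 still needed.
Option 9 (75): use full 2200 — 600 doses to go.
Option N at 85: take 600 of its 2400 — requirement met.
Cost = 2500×70 + 2200×75 + 600×85 = 391000.

391000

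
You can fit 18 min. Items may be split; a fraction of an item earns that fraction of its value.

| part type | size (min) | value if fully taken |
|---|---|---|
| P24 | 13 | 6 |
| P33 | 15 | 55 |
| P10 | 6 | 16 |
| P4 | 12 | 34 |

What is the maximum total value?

Best value per unit of size first: P33 55/15≈3.67, P4 34/12≈2.83, P10 16/6≈2.67, P24 6/13≈0.462.
All 15 min of P33 fit (value 55) — 3 remain.
Only 3 min remain; take 3/12 of P4 for value 34×3/12 = 8.5.
Total value = 63.5.

63.5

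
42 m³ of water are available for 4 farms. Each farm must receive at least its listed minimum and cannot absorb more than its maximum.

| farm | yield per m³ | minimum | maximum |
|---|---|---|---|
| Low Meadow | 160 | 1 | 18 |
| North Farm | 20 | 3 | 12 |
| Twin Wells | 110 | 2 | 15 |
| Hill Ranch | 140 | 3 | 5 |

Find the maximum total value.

5310

Meeting every minimum uses 1+3+2+3 = 9 m³, leaving 33.
Highest yield per m³ first: Low Meadow 160 > Hill Ranch 140 > Twin Wells 110 > North Farm 20.
Low Meadow: +17 to 18 (cap) → 16 left.
Give Hill Ranch 2 more to hit its cap of 5 → 14 left.
Twin Wells: +13 to 15 (cap) → 1 left.
Only 1 left; North Farm takes them to reach 4.
Total = 160×18 + 20×4 + 110×15 + 140×5 = 5310.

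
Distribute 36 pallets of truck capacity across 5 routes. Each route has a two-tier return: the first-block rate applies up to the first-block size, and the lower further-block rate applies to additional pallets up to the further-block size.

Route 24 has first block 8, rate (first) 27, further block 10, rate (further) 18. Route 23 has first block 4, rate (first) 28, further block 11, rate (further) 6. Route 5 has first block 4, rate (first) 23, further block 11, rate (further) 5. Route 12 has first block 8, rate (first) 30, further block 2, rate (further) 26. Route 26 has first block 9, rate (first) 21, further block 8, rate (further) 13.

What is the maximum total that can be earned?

Rank every tier by rate: Route 12/T1 30 > Route 23/T1 28 > Route 24/T1 27 > Route 12/T2 26 > Route 5/T1 23 > Route 26/T1 21 > Route 24/T2 18 > Route 26/T2 13 > Route 23/T2 6 > Route 5/T2 5.
Fill Route 12 T1 block (8 at 30) — 28 left.
Route 23/T1 (28): +4 — 24 left.
Route 24/T1 (27): +8 — 16 left.
Route 12/T2 (26): +2 — 14 left.
Fill Route 5 T1 block (4 at 23) — 10 left.
Route 26 T1 at 21: fill all 9 — 1 left.
1 remain; put them into Route 24 T2 at 18.
Total = 30×8 + 28×4 + 27×8 + 26×2 + 23×4 + 21×9 + 18×1 = 919.

919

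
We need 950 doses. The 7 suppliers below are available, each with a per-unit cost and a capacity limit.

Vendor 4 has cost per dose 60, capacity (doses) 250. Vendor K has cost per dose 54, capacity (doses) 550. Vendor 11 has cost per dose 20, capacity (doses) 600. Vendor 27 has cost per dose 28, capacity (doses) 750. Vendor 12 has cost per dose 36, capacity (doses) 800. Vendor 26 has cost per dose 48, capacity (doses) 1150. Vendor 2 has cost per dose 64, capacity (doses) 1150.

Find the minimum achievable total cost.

Use suppliers in increasing cost order.
Vendor 11 (20): use full 600 → 350 doses to go.
Take 350 from Vendor 27 at 28 to finish.
Vendor 12, Vendor 26, Vendor K, Vendor 4, Vendor 2: unused.
Cost = 600×20 + 350×28 = 21800.

21800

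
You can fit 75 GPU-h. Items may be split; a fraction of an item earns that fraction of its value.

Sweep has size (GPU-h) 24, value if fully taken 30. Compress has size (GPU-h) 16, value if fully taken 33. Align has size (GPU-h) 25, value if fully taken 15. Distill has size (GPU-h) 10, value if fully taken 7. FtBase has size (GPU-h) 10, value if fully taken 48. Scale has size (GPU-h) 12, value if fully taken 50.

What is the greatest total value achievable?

169.8

Best value per unit of size first: FtBase 48/10≈4.8, Scale 50/12≈4.17, Compress 33/16≈2.06, Sweep 30/24≈1.25, Distill 7/10≈0.7, Align 15/25≈0.6.
Take all of FtBase (10 GPU-h, value 48) → 65 GPU-h left.
Take all of Scale (12 GPU-h, value 50) → 53 GPU-h left.
Take all of Compress (16 GPU-h, value 33) → 37 GPU-h left.
Sweep: take in full, 24 GPU-h for value 30 → 13 left.
All 10 GPU-h of Distill fit (value 7) → 3 remain.
3 GPU-h left: a 3/25 share of Align gives 15×3/25 = 1.8.
Total value = 169.8.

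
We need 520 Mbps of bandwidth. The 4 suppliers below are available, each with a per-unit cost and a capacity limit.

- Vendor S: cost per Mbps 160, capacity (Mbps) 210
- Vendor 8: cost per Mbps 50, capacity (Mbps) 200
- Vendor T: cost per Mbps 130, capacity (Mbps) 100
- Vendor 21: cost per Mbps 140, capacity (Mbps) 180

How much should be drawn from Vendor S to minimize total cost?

40

Use suppliers in increasing cost order.
Vendor 8 at 50: take all 200 Mbps → 320 still needed.
Take 100 from Vendor T at 130 → need 220 more.
Take 180 from Vendor 21 at 140 → need 40 more.
Take 40 from Vendor S at 160 to finish.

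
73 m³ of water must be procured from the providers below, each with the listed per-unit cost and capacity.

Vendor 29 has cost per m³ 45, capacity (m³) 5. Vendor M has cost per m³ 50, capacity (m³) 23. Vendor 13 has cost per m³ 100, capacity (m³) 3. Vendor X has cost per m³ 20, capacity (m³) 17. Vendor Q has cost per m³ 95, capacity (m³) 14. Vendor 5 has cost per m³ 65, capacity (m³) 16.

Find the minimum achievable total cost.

Fill from the cheapest provider first.
Vendor X at 20: take all 17 m³ — 56 still needed.
Vendor 29 (45): use full 5 — 51 m³ to go.
Vendor M (50): use full 23 — 28 m³ to go.
Take 16 from Vendor 5 at 65 — need 12 more.
Vendor Q at 95: take 12 of its 14 — requirement met.
Vendor 13: unused.
Cost = 17×20 + 5×45 + 23×50 + 16×65 + 12×95 = 3895.

3895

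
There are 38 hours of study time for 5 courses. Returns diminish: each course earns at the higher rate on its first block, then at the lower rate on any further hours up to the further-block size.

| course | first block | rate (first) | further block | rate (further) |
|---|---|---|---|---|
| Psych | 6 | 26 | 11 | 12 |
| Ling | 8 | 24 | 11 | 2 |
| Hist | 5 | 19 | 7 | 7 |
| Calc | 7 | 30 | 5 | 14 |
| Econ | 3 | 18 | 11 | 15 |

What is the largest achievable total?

Rank every tier by rate: Calc/T1 30 > Psych/T1 26 > Ling/T1 24 > Hist/T1 19 > Econ/T1 18 > Econ/T2 15 > Calc/T2 14 > Psych/T2 12 > Hist/T2 7 > Ling/T2 2.
Fill Calc T1 block (7 at 30) → 31 left.
Psych T1 at 26: fill all 6 → 25 left.
Ling/T1 (24): +8 → 17 left.
Hist/T1 (19): +5 → 12 left.
Econ/T1 (18): +3 → 9 left.
Econ/T2: +9 of 11 at 15; pool empty.
Total = 30×7 + 26×6 + 24×8 + 19×5 + 18×3 + 15×9 = 842.

842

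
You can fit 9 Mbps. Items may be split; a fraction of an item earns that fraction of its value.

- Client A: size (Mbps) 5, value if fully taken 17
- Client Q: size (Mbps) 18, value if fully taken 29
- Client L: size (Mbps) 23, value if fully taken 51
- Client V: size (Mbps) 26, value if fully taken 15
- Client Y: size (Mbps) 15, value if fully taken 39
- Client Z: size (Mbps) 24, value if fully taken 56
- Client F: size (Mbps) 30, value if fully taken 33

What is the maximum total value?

27.4

Best value per unit of size first: Client A 17/5≈3.4, Client Y 39/15≈2.6, Client Z 56/24≈2.33, Client L 51/23≈2.22, Client Q 29/18≈1.61, Client F 33/30≈1.1, Client V 15/26≈0.577.
Client A: take in full, 5 Mbps for value 17 — 4 left.
4 Mbps left: a 4/15 share of Client Y gives 39×4/15 = 10.4.
Total value = 27.4.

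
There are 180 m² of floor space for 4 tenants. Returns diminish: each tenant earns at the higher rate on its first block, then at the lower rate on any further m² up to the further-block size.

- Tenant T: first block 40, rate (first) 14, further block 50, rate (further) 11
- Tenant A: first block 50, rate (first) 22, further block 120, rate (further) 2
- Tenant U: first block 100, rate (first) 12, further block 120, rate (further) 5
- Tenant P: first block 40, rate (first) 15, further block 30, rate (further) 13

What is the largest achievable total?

Treat each block as its own option and order by rate: Tenant A/T1 22 > Tenant P/T1 15 > Tenant T/T1 14 > Tenant P/T2 13 > Tenant U/T1 12 > Tenant T/T2 11 > Tenant U/T2 5 > Tenant A/T2 2.
Tenant A/T1 (22): +50 ; 130 left.
Tenant P T1 at 15: fill all 40 ; 90 left.
Tenant T T1 at 14: fill all 40 ; 50 left.
Fill Tenant P T2 block (30 at 13) ; 20 left.
20 remain; put them into Tenant U T1 at 12.
Total = 22×50 + 15×40 + 14×40 + 13×30 + 12×20 = 2890.

2890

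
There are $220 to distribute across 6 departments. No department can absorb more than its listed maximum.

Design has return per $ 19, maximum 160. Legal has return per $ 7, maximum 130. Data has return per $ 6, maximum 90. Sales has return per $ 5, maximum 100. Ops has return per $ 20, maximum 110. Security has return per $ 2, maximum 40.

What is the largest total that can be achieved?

4290

Highest return per $ first: Ops 20 > Design 19 > Legal 7 > Data 6 > Sales 5 > Security 2.
Ops: +110 to 110 (cap) — 110 left.
Only 110 left; Design takes them to reach 110.
Total = 19×110 + 20×110 = 4290.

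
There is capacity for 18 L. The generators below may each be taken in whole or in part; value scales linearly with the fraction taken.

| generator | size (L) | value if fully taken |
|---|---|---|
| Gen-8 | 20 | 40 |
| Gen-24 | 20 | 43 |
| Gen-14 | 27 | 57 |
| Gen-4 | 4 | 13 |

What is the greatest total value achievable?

43.1

Rank by value-to-size ratio: Gen-4 13/4≈3.25, Gen-24 43/20≈2.15, Gen-14 57/27≈2.11, Gen-8 40/20≈2.
Gen-4: take in full, 4 L for value 13 ; 14 left.
Only 14 L remain; take 14/20 of Gen-24 for value 43×14/20 = 30.1.
Total value = 43.1.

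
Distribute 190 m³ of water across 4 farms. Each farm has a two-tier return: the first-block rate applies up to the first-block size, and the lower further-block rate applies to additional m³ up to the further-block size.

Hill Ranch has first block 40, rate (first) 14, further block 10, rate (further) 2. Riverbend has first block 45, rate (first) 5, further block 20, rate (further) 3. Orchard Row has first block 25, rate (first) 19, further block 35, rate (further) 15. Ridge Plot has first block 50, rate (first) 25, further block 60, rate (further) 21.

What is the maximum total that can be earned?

Rank every tier by rate: Ridge Plot/tier1 25 > Ridge Plot/tier2 21 > Orchard Row/tier1 19 > Orchard Row/tier2 15 > Hill Ranch/tier1 14 > Riverbend/tier1 5 > Riverbend/tier2 3 > Hill Ranch/tier2 2.
Fill Ridge Plot tier1 block (50 at 25) — 140 left.
Fill Ridge Plot tier2 block (60 at 21) — 80 left.
Orchard Row tier1 at 19: fill all 25 — 55 left.
Fill Orchard Row tier2 block (35 at 15) — 20 left.
Hill Ranch/tier1: +20 of 40 at 14; pool empty.
Total = 25×50 + 21×60 + 19×25 + 15×35 + 14×20 = 3790.

3790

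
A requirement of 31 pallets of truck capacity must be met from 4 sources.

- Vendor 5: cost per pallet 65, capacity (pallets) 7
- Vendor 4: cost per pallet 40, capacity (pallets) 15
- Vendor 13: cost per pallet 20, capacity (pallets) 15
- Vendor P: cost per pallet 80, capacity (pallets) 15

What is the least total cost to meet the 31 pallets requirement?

Fill from the cheapest source first.
Vendor 13 at 20: take all 15 pallets → 16 still needed.
Vendor 4 (40): use full 15 → 1 pallets to go.
Take 1 from Vendor 5 at 65 to finish.
Vendor P: unused.
Cost = 15×20 + 15×40 + 1×65 = 965.

965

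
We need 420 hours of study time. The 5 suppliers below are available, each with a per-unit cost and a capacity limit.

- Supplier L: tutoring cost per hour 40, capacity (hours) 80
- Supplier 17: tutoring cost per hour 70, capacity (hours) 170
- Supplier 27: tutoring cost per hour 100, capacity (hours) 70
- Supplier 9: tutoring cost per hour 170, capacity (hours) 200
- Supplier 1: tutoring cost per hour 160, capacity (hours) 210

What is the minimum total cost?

Use suppliers in increasing cost order.
Supplier L at 40: take all 80 hours → 340 still needed.
Supplier 17 (70): use full 170 → 170 hours to go.
Supplier 27 at 100: take all 70 hours → 100 still needed.
Supplier 1 (160): take the remaining 100 → done.
Supplier 9: unused.
Cost = 80×40 + 170×70 + 70×100 + 100×160 = 38100.

38100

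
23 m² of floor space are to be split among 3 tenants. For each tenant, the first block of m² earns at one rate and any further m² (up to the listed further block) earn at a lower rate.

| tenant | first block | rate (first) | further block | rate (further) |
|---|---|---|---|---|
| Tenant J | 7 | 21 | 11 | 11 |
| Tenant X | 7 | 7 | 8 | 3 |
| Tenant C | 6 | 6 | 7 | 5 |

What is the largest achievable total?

Order all 6 blocks by rate: Tenant J/first 21 > Tenant J/second 11 > Tenant X/first 7 > Tenant C/first 6 > Tenant C/second 5 > Tenant X/second 3.
Tenant J first at 21: fill all 7 — 16 left.
Tenant J/second (11): +11 — 5 left.
5 remain; put them into Tenant X first at 7.
Total = 21×7 + 11×11 + 7×5 = 303.

303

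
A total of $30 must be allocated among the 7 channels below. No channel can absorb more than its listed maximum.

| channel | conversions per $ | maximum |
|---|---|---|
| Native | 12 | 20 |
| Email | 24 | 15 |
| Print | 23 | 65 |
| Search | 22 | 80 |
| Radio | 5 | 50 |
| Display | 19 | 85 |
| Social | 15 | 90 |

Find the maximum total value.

705

Order the channels by conversions per $: Email 24 > Print 23 > Search 22 > Display 19 > Social 15 > Native 12 > Radio 5.
Email: +15 to 15 (cap) → 15 left.
Print: +15 (room for 65) → 15. Pool exhausted.
Total = 24×15 + 23×15 = 705.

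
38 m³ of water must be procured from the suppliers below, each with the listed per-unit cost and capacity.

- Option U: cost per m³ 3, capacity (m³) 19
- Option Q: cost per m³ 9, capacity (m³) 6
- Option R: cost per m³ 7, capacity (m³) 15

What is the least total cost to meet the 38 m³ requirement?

Fill from the cheapest supplier first.
Option U at 3: take all 19 m³ — 19 still needed.
Take 15 from Option R at 7 — need 4 more.
Option Q (9): take the remaining 4 — done.
Cost = 19×3 + 15×7 + 4×9 = 198.

198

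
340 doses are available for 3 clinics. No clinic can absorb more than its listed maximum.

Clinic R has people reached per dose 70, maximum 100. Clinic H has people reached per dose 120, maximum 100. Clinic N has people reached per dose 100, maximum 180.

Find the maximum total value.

Rank by people reached per dose: Clinic H 120 > Clinic N 100 > Clinic R 70.
Clinic H takes 100 to reach its cap of 100 → 240 left.
Clinic N: +180 to 180 (cap) → 60 left.
Clinic R: +60 (room for 100) → 60. Pool exhausted.
Total = 70×60 + 120×100 + 100×180 = 34200.

34200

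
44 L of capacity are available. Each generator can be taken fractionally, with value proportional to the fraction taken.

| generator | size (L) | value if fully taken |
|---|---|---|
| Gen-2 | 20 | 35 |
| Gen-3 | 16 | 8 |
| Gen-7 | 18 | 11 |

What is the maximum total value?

49

Best value per unit of size first: Gen-2 35/20≈1.75, Gen-7 11/18≈0.611, Gen-3 8/16≈0.5.
Gen-2: take in full, 20 L for value 35 — 24 left.
Gen-7: take in full, 18 L for value 11 — 6 left.
Only 6 L remain; take 6/16 of Gen-3 for value 8×6/16 = 3.
Total value = 49.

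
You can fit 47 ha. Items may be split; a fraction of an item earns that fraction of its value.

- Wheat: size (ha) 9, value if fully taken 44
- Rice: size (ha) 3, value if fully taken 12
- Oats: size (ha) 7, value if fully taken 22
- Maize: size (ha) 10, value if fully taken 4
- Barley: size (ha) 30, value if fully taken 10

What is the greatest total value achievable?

88

Sort by value density: Wheat 44/9≈4.89, Rice 12/3≈4, Oats 22/7≈3.14, Maize 4/10≈0.4, Barley 10/30≈0.333.
Take all of Wheat (9 ha, value 44) → 38 ha left.
All 3 ha of Rice fit (value 12) → 35 remain.
All 7 ha of Oats fit (value 22) → 28 remain.
Take all of Maize (10 ha, value 4) → 18 ha left.
Fill the last 18 ha with part of Barley: 18/30 of it earns 6.
Total value = 88.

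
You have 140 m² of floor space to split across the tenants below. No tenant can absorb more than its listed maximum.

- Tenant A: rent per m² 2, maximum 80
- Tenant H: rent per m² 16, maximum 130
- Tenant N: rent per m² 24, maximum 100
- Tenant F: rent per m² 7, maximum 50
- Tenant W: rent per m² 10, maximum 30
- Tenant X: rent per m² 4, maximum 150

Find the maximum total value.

Highest rent per m² first: Tenant N 24 > Tenant H 16 > Tenant W 10 > Tenant F 7 > Tenant X 4 > Tenant A 2.
Tenant N takes 100 to reach its cap of 100 → 40 left.
Tenant H: +40 (room for 130) → 40. Pool exhausted.
Total = 16×40 + 24×100 = 3040.

3040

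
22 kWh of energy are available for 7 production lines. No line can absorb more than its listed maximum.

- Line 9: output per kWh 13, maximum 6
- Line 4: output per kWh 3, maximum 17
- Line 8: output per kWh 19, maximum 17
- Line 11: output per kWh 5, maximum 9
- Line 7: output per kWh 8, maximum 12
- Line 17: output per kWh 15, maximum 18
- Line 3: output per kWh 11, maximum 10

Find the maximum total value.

Rank by output per kWh: Line 8 19 > Line 17 15 > Line 9 13 > Line 3 11 > Line 7 8 > Line 11 5 > Line 4 3.
Give Line 8 17 to hit its cap of 17 — 5 left.
Only 5 left; Line 17 takes them to reach 5.
Total = 19×17 + 15×5 = 398.

398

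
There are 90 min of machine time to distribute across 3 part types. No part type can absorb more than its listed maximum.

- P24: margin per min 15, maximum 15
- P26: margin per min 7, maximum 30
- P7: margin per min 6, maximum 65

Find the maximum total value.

705

Order the part types by margin per min: P24 15 > P26 7 > P7 6.
P24: +15 to 15 (cap) ; 75 left.
P26: +30 to 30 (cap) ; 45 left.
P7 has room for 65 but only 45 remain, so it gets 45.
Total = 15×15 + 7×30 + 6×45 = 705.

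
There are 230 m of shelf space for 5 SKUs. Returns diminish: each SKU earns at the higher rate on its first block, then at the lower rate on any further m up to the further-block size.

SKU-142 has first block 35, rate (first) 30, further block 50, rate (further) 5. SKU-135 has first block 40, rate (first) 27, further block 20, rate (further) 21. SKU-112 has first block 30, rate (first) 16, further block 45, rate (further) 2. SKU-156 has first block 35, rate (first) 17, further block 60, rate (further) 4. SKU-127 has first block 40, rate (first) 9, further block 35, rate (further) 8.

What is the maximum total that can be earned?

Order all 10 blocks by rate: SKU-142/first 30 > SKU-135/first 27 > SKU-135/second 21 > SKU-156/first 17 > SKU-112/first 16 > SKU-127/first 9 > SKU-127/second 8 > SKU-142/second 5 > SKU-156/second 4 > SKU-112/second 2.
SKU-142 first at 30: fill all 35 → 195 left.
SKU-135 first at 27: fill all 40 → 155 left.
SKU-135 second at 21: fill all 20 → 135 left.
Fill SKU-156 first block (35 at 17) → 100 left.
Fill SKU-112 first block (30 at 16) → 70 left.
SKU-127 first at 9: fill all 40 → 30 left.
SKU-127/second: +30 of 35 at 8; pool empty.
Total = 30×35 + 27×40 + 21×20 + 17×35 + 16×30 + 9×40 + 8×30 = 4225.

4225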